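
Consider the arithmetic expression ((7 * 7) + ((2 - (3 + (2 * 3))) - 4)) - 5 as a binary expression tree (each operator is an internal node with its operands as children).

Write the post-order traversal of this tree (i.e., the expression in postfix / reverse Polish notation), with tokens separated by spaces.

7 7 * 2 3 2 3 * + - 4 - + 5 -

Post-order on an expression tree gives postfix notation: for each operator, emit left operand, right operand, then the operator.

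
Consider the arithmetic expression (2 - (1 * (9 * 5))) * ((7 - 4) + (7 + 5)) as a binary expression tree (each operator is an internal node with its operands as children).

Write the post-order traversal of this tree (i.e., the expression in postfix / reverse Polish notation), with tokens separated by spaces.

2 1 9 5 * * - 7 4 - 7 5 + + *

Post-order on an expression tree gives postfix notation: for each operator, emit left operand, right operand, then the operator.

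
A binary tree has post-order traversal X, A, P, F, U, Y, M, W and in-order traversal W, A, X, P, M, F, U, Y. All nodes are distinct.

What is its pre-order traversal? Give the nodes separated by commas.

The last element of post-order is the root; it splits in-order into left and right subtrees.
Root W: left subtree has 0 nodes { }, right has 7 {A, X, P, M, F, U, Y}.
  Root M: left subtree has 3 nodes {A, X, P}, right has 3 {F, U, Y}.
    Root P: left subtree has 2 nodes {A, X}, right has 0 { }.
      Root A: left subtree has 0 nodes { }, right has 1 {X}.
    Root Y: left subtree has 2 nodes {F, U}, right has 0 { }.
      Root U: left subtree has 1 node {F}, right has 0 { }.

W, M, P, A, X, Y, U, F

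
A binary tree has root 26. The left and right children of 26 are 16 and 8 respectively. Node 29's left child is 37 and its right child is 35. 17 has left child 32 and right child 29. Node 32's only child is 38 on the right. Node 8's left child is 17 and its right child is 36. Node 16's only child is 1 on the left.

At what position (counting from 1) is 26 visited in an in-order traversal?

In-order visits the left subtree, then the node, then the right subtree.
At 26: go left to 16.
  At 16: go left to 1.
    1 is a leaf — visit 1.
  Visit 16.
  At 16: no right child.
Visit 26.
At 26: go right to 8.
  At 8: go left to 17.
    At 17: go left to 32.
      At 32: no left child.
      Visit 32.
      At 32: go right to 38.
        38 is a leaf — visit 38.
    Visit 17.
    At 17: go right to 29.
      At 29: go left to 37.
        37 is a leaf — visit 37.
      Visit 29.
      At 29: go right to 35.
        35 is a leaf — visit 35.
  Visit 8.
  At 8: go right to 36.
    36 is a leaf — visit 36.
Full in-order sequence: 1, 16, 26, 32, 38, 17, 37, 29, 35, 8, 36.

3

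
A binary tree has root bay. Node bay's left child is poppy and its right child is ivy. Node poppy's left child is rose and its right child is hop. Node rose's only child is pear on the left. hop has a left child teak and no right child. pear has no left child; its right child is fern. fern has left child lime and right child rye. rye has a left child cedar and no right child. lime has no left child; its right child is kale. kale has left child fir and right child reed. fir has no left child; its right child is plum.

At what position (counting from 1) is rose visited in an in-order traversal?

In-order visits the left subtree, then the node, then the right subtree.
At bay: go left to poppy.
  At poppy: go left to rose.
    At rose: go left to pear.
      At pear: no left child.
      Visit pear.
      At pear: go right to fern.
        At fern: go left to lime.
          At lime: no left child.
          Visit lime.
          At lime: go right to kale.
            At kale: go left to fir.
              At fir: no left child.
              Visit fir.
              At fir: go right to plum.
                plum is a leaf — visit plum.
            Visit kale.
            At kale: go right to reed.
              reed is a leaf — visit reed.
        Visit fern.
        At fern: go right to rye.
          At rye: go left to cedar.
            cedar is a leaf — visit cedar.
          Visit rye.
          At rye: no right child.
    Visit rose.
    At rose: no right child.
  Visit poppy.
  At poppy: go right to hop.
    At hop: go left to teak.
      teak is a leaf — visit teak.
    Visit hop.
    At hop: no right child.
Visit bay.
At bay: go right to ivy.
  ivy is a leaf — visit ivy.
Full in-order sequence: pear, lime, fir, plum, kale, reed, fern, cedar, rye, rose, poppy, teak, hop, bay, ivy.

10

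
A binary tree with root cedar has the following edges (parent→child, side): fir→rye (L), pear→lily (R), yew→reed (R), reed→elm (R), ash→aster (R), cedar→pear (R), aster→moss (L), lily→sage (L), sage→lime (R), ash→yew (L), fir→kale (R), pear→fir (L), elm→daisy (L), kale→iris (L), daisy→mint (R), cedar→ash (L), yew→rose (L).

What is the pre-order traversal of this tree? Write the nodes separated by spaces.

Pre-order visits the node, then its left subtree, then its right subtree.
Visit cedar.
At cedar: go left to ash.
  Visit ash.
  At ash: go left to yew.
    Visit yew.
    At yew: go left to rose.
      rose is a leaf — visit rose.
    At yew: go right to reed.
      Visit reed.
      At reed: no left child.
      At reed: go right to elm.
        Visit elm.
        At elm: go left to daisy.
          Visit daisy.
          At daisy: no left child.
          At daisy: go right to mint.
            mint is a leaf — visit mint.
        At elm: no right child.
  At ash: go right to aster.
    Visit aster.
    At aster: go left to moss.
      moss is a leaf — visit moss.
    At aster: no right child.
At cedar: go right to pear.
  Visit pear.
  At pear: go left to fir.
    Visit fir.
    At fir: go left to rye.
      rye is a leaf — visit rye.
    At fir: go right to kale.
      Visit kale.
      At kale: go left to iris.
        iris is a leaf — visit iris.
      At kale: no right child.
  At pear: go right to lily.
    Visit lily.
    At lily: go left to sage.
      Visit sage.
      At sage: no left child.
      At sage: go right to lime.
        lime is a leaf — visit lime.
    At lily: no right child.

cedar ash yew rose reed elm daisy mint aster moss pear fir rye kale iris lily sage lime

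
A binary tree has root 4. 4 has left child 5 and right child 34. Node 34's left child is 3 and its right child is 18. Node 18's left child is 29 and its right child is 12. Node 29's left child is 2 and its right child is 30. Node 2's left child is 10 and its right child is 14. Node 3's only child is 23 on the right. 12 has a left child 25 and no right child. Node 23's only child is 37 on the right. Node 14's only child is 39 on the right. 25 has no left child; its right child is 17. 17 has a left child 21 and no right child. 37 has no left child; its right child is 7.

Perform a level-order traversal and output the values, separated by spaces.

Level-order visits nodes level by level from the root, left to right within each level.
Level 0: 4
Level 1: 5, 34
Level 2: 3, 18
Level 3: 23, 29, 12
Level 4: 37, 2, 30, 25
Level 5: 7, 10, 14, 17
Level 6: 39, 21

4 5 34 3 18 23 29 12 37 2 30 25 7 10 14 17 39 21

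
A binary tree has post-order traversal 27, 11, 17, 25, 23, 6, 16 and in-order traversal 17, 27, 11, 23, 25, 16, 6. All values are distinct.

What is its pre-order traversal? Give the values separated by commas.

16, 23, 17, 11, 27, 25, 6

The last element of post-order is the root; it splits in-order into left and right subtrees.
Root 16: left subtree has 5 nodes {17, 27, 11, 23, 25}, right has 1 {6}.
  Root 23: left subtree has 3 nodes {17, 27, 11}, right has 1 {25}.
    Root 17: left subtree has 0 nodes { }, right has 2 {27, 11}.
      Root 11: left subtree has 1 node {27}, right has 0 { }.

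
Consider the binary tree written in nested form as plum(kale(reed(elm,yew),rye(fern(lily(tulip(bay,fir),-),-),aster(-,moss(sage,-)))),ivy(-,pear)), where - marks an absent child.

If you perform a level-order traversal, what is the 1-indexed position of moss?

12

Level-order visits nodes level by level from the root, left to right within each level.
Level 0: plum
Level 1: kale, ivy
Level 2: reed, rye, pear
Level 3: elm, yew, fern, aster
Level 4: lily, moss
Level 5: tulip, sage
Level 6: bay, fir
Full level-order sequence: plum, kale, ivy, reed, rye, pear, elm, yew, fern, aster, lily, moss, tulip, sage, bay, fir.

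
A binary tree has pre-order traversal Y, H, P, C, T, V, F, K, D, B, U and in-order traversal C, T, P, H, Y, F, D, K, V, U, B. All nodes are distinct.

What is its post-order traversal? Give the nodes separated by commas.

T, C, P, H, D, K, F, U, B, V, Y

The first element of pre-order is the root; it splits in-order into left and right subtrees.
Root Y: left subtree has 4 nodes {C, T, P, H}, right has 6 {F, D, K, V, U, B}.
  Root H: left subtree has 3 nodes {C, T, P}, right has 0 { }.
    Root P: left subtree has 2 nodes {C, T}, right has 0 { }.
      Root C: left subtree has 0 nodes { }, right has 1 {T}.
  Root V: left subtree has 3 nodes {F, D, K}, right has 2 {U, B}.
    Root F: left subtree has 0 nodes { }, right has 2 {D, K}.
      Root K: left subtree has 1 node {D}, right has 0 { }.
    Root B: left subtree has 1 node {U}, right has 0 { }.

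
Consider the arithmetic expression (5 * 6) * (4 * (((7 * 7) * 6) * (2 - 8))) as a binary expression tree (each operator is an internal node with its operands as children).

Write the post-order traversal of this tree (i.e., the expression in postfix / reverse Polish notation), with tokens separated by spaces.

Post-order on an expression tree gives postfix notation: for each operator, emit left operand, right operand, then the operator.

5 6 * 4 7 7 * 6 * 2 8 - * * *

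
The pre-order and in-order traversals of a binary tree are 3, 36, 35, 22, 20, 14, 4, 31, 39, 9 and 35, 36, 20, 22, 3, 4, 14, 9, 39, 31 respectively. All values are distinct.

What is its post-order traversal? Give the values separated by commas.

35, 20, 22, 36, 4, 9, 39, 31, 14, 3

The first element of pre-order is the root; it splits in-order into left and right subtrees.
Root 3: left subtree has 4 nodes {35, 36, 20, 22}, right has 5 {4, 14, 9, 39, 31}.
  Root 36: left subtree has 1 node {35}, right has 2 {20, 22}.
    Root 22: left subtree has 1 node {20}, right has 0 { }.
  Root 14: left subtree has 1 node {4}, right has 3 {9, 39, 31}.
    Root 31: left subtree has 2 nodes {9, 39}, right has 0 { }.
      Root 39: left subtree has 1 node {9}, right has 0 { }.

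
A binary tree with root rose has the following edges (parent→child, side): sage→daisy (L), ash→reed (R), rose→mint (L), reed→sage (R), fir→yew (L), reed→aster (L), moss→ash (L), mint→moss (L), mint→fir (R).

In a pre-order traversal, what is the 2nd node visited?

Pre-order visits the node, then its left subtree, then its right subtree.
Visit rose.
At rose: go left to mint.
  Visit mint.
  At mint: go left to moss.
    Visit moss.
    At moss: go left to ash.
      Visit ash.
      At ash: no left child.
      At ash: go right to reed.
        Visit reed.
        At reed: go left to aster.
          aster is a leaf — visit aster.
        At reed: go right to sage.
          Visit sage.
          At sage: go left to daisy.
            daisy is a leaf — visit daisy.
          At sage: no right child.
    At moss: no right child.
  At mint: go right to fir.
    Visit fir.
    At fir: go left to yew.
      yew is a leaf — visit yew.
    At fir: no right child.
At rose: no right child.
Full pre-order sequence: rose, mint, moss, ash, reed, aster, sage, daisy, fir, yew.

mint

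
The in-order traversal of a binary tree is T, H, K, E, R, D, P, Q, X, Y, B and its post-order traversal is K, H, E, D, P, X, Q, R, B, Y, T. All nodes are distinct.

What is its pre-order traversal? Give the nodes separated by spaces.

T Y R E H K Q P D X B

The last element of post-order is the root; it splits in-order into left and right subtrees.
Root T: left subtree has 0 nodes { }, right has 10 {H, K, E, R, D, P, Q, X, Y, B}.
  Root Y: left subtree has 8 nodes {H, K, E, R, D, P, Q, X}, right has 1 {B}.
    Root R: left subtree has 3 nodes {H, K, E}, right has 4 {D, P, Q, X}.
      Root E: left subtree has 2 nodes {H, K}, right has 0 { }.
        Root H: left subtree has 0 nodes { }, right has 1 {K}.
      Root Q: left subtree has 2 nodes {D, P}, right has 1 {X}.
        Root P: left subtree has 1 node {D}, right has 0 { }.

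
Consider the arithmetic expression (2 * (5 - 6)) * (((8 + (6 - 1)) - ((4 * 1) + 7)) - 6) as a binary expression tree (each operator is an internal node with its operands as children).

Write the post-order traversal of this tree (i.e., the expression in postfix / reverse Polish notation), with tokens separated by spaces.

2 5 6 - * 8 6 1 - + 4 1 * 7 + - 6 - *

Post-order on an expression tree gives postfix notation: for each operator, emit left operand, right operand, then the operator.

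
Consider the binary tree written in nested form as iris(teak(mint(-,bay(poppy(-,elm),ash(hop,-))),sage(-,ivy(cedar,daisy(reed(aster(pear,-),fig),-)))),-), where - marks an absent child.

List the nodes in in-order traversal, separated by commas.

In-order visits the left subtree, then the node, then the right subtree.
At iris: go left to teak.
  At teak: go left to mint.
    At mint: no left child.
    Visit mint.
    At mint: go right to bay.
      At bay: go left to poppy.
        At poppy: no left child.
        Visit poppy.
        At poppy: go right to elm.
          elm is a leaf — visit elm.
      Visit bay.
      At bay: go right to ash.
        At ash: go left to hop.
          hop is a leaf — visit hop.
        Visit ash.
        At ash: no right child.
  Visit teak.
  At teak: go right to sage.
    At sage: no left child.
    Visit sage.
    At sage: go right to ivy.
      At ivy: go left to cedar.
        cedar is a leaf — visit cedar.
      Visit ivy.
      At ivy: go right to daisy.
        At daisy: go left to reed.
          At reed: go left to aster.
            At aster: go left to pear.
              pear is a leaf — visit pear.
            Visit aster.
            At aster: no right child.
          Visit reed.
          At reed: go right to fig.
            fig is a leaf — visit fig.
        Visit daisy.
        At daisy: no right child.
Visit iris.
At iris: no right child.

mint, poppy, elm, bay, hop, ash, teak, sage, cedar, ivy, pear, aster, reed, fig, daisy, iris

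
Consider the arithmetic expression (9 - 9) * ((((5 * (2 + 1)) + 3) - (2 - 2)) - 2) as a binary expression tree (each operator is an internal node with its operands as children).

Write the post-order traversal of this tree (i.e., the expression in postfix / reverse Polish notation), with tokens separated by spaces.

Post-order on an expression tree gives postfix notation: for each operator, emit left operand, right operand, then the operator.

9 9 - 5 2 1 + * 3 + 2 2 - - 2 - *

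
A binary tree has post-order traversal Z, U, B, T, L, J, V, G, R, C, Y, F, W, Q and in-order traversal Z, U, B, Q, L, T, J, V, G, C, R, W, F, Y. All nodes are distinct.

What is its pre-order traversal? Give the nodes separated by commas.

Q, B, U, Z, W, C, G, V, J, L, T, R, F, Y

The last element of post-order is the root; it splits in-order into left and right subtrees.
Root Q: left subtree has 3 nodes {Z, U, B}, right has 10 {L, T, J, V, G, C, R, W, F, Y}.
  Root B: left subtree has 2 nodes {Z, U}, right has 0 { }.
    Root U: left subtree has 1 node {Z}, right has 0 { }.
  Root W: left subtree has 7 nodes {L, T, J, V, G, C, R}, right has 2 {F, Y}.
    Root C: left subtree has 5 nodes {L, T, J, V, G}, right has 1 {R}.
      Root G: left subtree has 4 nodes {L, T, J, V}, right has 0 { }.
        Root V: left subtree has 3 nodes {L, T, J}, right has 0 { }.
          Root J: left subtree has 2 nodes {L, T}, right has 0 { }.
            Root L: left subtree has 0 nodes { }, right has 1 {T}.
    Root F: left subtree has 0 nodes { }, right has 1 {Y}.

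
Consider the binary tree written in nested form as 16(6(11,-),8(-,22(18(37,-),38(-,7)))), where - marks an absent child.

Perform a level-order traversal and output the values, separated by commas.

Level-order visits nodes level by level from the root, left to right within each level.
Level 0: 16
Level 1: 6, 8
Level 2: 11, 22
Level 3: 18, 38
Level 4: 37, 7

16, 6, 8, 11, 22, 18, 38, 37, 7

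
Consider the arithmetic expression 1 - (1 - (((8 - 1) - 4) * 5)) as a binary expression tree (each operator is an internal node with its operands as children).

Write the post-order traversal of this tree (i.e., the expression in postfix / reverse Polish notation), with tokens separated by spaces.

Post-order on an expression tree gives postfix notation: for each operator, emit left operand, right operand, then the operator.

1 1 8 1 - 4 - 5 * - -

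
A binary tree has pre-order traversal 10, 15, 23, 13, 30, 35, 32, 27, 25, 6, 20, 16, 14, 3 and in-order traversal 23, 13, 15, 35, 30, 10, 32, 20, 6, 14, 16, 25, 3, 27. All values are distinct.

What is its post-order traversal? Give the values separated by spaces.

13 23 35 30 15 20 14 16 6 3 25 27 32 10

The first element of pre-order is the root; it splits in-order into left and right subtrees.
Root 10: left subtree has 5 nodes {23, 13, 15, 35, 30}, right has 8 {32, 20, 6, 14, 16, 25, 3, 27}.
  Root 15: left subtree has 2 nodes {23, 13}, right has 2 {35, 30}.
    Root 23: left subtree has 0 nodes { }, right has 1 {13}.
    Root 30: left subtree has 1 node {35}, right has 0 { }.
  Root 32: left subtree has 0 nodes { }, right has 7 {20, 6, 14, 16, 25, 3, 27}.
    Root 27: left subtree has 6 nodes {20, 6, 14, 16, 25, 3}, right has 0 { }.
      Root 25: left subtree has 4 nodes {20, 6, 14, 16}, right has 1 {3}.
        Root 6: left subtree has 1 node {20}, right has 2 {14, 16}.
          Root 16: left subtree has 1 node {14}, right has 0 { }.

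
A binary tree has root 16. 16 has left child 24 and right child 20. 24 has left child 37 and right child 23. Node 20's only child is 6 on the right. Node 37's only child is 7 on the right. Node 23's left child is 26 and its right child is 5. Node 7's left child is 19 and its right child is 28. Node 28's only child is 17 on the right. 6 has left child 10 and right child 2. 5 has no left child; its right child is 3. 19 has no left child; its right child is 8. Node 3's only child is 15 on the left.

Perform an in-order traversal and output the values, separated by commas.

37, 19, 8, 7, 28, 17, 24, 26, 23, 5, 15, 3, 16, 20, 10, 6, 2

In-order visits the left subtree, then the node, then the right subtree.
At 16: go left to 24.
  At 24: go left to 37.
    At 37: no left child.
    Visit 37.
    At 37: go right to 7.
      At 7: go left to 19.
        At 19: no left child.
        Visit 19.
        At 19: go right to 8.
          8 is a leaf — visit 8.
      Visit 7.
      At 7: go right to 28.
        At 28: no left child.
        Visit 28.
        At 28: go right to 17.
          17 is a leaf — visit 17.
  Visit 24.
  At 24: go right to 23.
    At 23: go left to 26.
      26 is a leaf — visit 26.
    Visit 23.
    At 23: go right to 5.
      At 5: no left child.
      Visit 5.
      At 5: go right to 3.
        At 3: go left to 15.
          15 is a leaf — visit 15.
        Visit 3.
        At 3: no right child.
Visit 16.
At 16: go right to 20.
  At 20: no left child.
  Visit 20.
  At 20: go right to 6.
    At 6: go left to 10.
      10 is a leaf — visit 10.
    Visit 6.
    At 6: go right to 2.
      2 is a leaf — visit 2.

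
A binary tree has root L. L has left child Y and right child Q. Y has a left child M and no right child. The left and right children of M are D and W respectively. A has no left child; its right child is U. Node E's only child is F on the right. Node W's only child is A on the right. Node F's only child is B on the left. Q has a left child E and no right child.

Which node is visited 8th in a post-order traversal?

Post-order visits the left subtree, then the right subtree, then the node.
At L: go left to Y.
  At Y: go left to M.
    At M: go left to D.
      D is a leaf — visit D.
    At M: go right to W.
      At W: no left child.
      At W: go right to A.
        At A: no left child.
        At A: go right to U.
          U is a leaf — visit U.
        Visit A.
      Visit W.
    Visit M.
  At Y: no right child.
  Visit Y.
At L: go right to Q.
  At Q: go left to E.
    At E: no left child.
    At E: go right to F.
      At F: go left to B.
        B is a leaf — visit B.
      At F: no right child.
      Visit F.
    Visit E.
  At Q: no right child.
  Visit Q.
Visit L.
Full post-order sequence: D, U, A, W, M, Y, B, F, E, Q, L.

F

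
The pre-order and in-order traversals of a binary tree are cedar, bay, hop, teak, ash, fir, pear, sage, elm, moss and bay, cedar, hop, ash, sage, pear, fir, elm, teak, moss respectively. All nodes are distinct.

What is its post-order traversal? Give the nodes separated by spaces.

The first element of pre-order is the root; it splits in-order into left and right subtrees.
Root cedar: left subtree has 1 node {bay}, right has 8 {hop, ash, sage, pear, fir, elm, teak, moss}.
  Root hop: left subtree has 0 nodes { }, right has 7 {ash, sage, pear, fir, elm, teak, moss}.
    Root teak: left subtree has 5 nodes {ash, sage, pear, fir, elm}, right has 1 {moss}.
      Root ash: left subtree has 0 nodes { }, right has 4 {sage, pear, fir, elm}.
        Root fir: left subtree has 2 nodes {sage, pear}, right has 1 {elm}.
          Root pear: left subtree has 1 node {sage}, right has 0 { }.

bay sage pear elm fir ash moss teak hop cedar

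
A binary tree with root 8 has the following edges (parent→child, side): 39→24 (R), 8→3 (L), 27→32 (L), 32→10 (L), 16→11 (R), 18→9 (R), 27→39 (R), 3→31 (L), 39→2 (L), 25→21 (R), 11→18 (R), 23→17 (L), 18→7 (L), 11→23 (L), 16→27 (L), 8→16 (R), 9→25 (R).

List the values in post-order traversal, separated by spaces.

31 3 10 32 2 24 39 27 17 23 7 21 25 9 18 11 16 8

Post-order visits the left subtree, then the right subtree, then the node.
At 8: go left to 3.
  At 3: go left to 31.
    31 is a leaf — visit 31.
  At 3: no right child.
  Visit 3.
At 8: go right to 16.
  At 16: go left to 27.
    At 27: go left to 32.
      At 32: go left to 10.
        10 is a leaf — visit 10.
      At 32: no right child.
      Visit 32.
    At 27: go right to 39.
      At 39: go left to 2.
        2 is a leaf — visit 2.
      At 39: go right to 24.
        24 is a leaf — visit 24.
      Visit 39.
    Visit 27.
  At 16: go right to 11.
    At 11: go left to 23.
      At 23: go left to 17.
        17 is a leaf — visit 17.
      At 23: no right child.
      Visit 23.
    At 11: go right to 18.
      At 18: go left to 7.
        7 is a leaf — visit 7.
      At 18: go right to 9.
        At 9: no left child.
        At 9: go right to 25.
          At 25: no left child.
          At 25: go right to 21.
            21 is a leaf — visit 21.
          Visit 25.
        Visit 9.
      Visit 18.
    Visit 11.
  Visit 16.
Visit 8.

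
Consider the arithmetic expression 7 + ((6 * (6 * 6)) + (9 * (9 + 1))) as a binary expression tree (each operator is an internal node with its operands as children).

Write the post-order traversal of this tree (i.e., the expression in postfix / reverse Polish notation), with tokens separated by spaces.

Post-order on an expression tree gives postfix notation: for each operator, emit left operand, right operand, then the operator.

7 6 6 6 * * 9 9 1 + * + +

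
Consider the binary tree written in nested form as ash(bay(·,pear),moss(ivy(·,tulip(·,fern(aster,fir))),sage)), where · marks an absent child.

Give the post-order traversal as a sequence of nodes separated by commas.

pear, bay, aster, fir, fern, tulip, ivy, sage, moss, ash

Post-order visits the left subtree, then the right subtree, then the node.
At ash: go left to bay.
  At bay: no left child.
  At bay: go right to pear.
    pear is a leaf — visit pear.
  Visit bay.
At ash: go right to moss.
  At moss: go left to ivy.
    At ivy: no left child.
    At ivy: go right to tulip.
      At tulip: no left child.
      At tulip: go right to fern.
        At fern: go left to aster.
          aster is a leaf — visit aster.
        At fern: go right to fir.
          fir is a leaf — visit fir.
        Visit fern.
      Visit tulip.
    Visit ivy.
  At moss: go right to sage.
    sage is a leaf — visit sage.
  Visit moss.
Visit ash.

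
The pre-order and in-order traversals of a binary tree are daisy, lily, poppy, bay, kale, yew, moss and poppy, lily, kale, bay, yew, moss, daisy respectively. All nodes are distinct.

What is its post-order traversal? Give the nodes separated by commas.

The first element of pre-order is the root; it splits in-order into left and right subtrees.
Root daisy: left subtree has 6 nodes {poppy, lily, kale, bay, yew, moss}, right has 0 { }.
  Root lily: left subtree has 1 node {poppy}, right has 4 {kale, bay, yew, moss}.
    Root bay: left subtree has 1 node {kale}, right has 2 {yew, moss}.
      Root yew: left subtree has 0 nodes { }, right has 1 {moss}.

poppy, kale, moss, yew, bay, lily, daisy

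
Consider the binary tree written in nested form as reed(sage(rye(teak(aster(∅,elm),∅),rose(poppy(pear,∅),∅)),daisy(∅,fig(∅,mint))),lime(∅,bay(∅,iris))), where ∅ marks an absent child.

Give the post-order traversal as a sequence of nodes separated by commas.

Post-order visits the left subtree, then the right subtree, then the node.
At reed: go left to sage.
  At sage: go left to rye.
    At rye: go left to teak.
      At teak: go left to aster.
        At aster: no left child.
        At aster: go right to elm.
          elm is a leaf — visit elm.
        Visit aster.
      At teak: no right child.
      Visit teak.
    At rye: go right to rose.
      At rose: go left to poppy.
        At poppy: go left to pear.
          pear is a leaf — visit pear.
        At poppy: no right child.
        Visit poppy.
      At rose: no right child.
      Visit rose.
    Visit rye.
  At sage: go right to daisy.
    At daisy: no left child.
    At daisy: go right to fig.
      At fig: no left child.
      At fig: go right to mint.
        mint is a leaf — visit mint.
      Visit fig.
    Visit daisy.
  Visit sage.
At reed: go right to lime.
  At lime: no left child.
  At lime: go right to bay.
    At bay: no left child.
    At bay: go right to iris.
      iris is a leaf — visit iris.
    Visit bay.
  Visit lime.
Visit reed.

elm, aster, teak, pear, poppy, rose, rye, mint, fig, daisy, sage, iris, bay, lime, reed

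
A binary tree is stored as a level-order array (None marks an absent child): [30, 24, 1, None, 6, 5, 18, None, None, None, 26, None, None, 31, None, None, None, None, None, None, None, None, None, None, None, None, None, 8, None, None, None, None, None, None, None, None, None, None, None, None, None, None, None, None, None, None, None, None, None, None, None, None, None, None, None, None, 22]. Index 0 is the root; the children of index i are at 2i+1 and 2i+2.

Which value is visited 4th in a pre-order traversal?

Pre-order visits the node, then its left subtree, then its right subtree.
Visit 30.
At 30: go left to 24.
  Visit 24.
  At 24: no left child.
  At 24: go right to 6.
    Visit 6.
    At 6: no left child.
    At 6: go right to 26.
      26 is a leaf — visit 26.
At 30: go right to 1.
  Visit 1.
  At 1: go left to 5.
    5 is a leaf — visit 5.
  At 1: go right to 18.
    Visit 18.
    At 18: go left to 31.
      Visit 31.
      At 31: go left to 8.
        Visit 8.
        At 8: no left child.
        At 8: go right to 22.
          22 is a leaf — visit 22.
      At 31: no right child.
    At 18: no right child.
Full pre-order sequence: 30, 24, 6, 26, 1, 5, 18, 31, 8, 22.

26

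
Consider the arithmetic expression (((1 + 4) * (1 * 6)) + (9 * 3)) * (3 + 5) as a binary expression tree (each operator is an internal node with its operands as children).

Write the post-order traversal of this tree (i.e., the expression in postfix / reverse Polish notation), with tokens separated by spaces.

Post-order on an expression tree gives postfix notation: for each operator, emit left operand, right operand, then the operator.

1 4 + 1 6 * * 9 3 * + 3 5 + *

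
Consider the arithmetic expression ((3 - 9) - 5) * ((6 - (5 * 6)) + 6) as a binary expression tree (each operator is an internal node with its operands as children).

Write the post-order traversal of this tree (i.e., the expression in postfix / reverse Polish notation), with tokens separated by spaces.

3 9 - 5 - 6 5 6 * - 6 + *

Post-order on an expression tree gives postfix notation: for each operator, emit left operand, right operand, then the operator.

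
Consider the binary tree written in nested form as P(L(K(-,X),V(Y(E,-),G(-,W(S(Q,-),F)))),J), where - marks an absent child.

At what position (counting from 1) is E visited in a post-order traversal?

3

Post-order visits the left subtree, then the right subtree, then the node.
At P: go left to L.
  At L: go left to K.
    At K: no left child.
    At K: go right to X.
      X is a leaf — visit X.
    Visit K.
  At L: go right to V.
    At V: go left to Y.
      At Y: go left to E.
        E is a leaf — visit E.
      At Y: no right child.
      Visit Y.
    At V: go right to G.
      At G: no left child.
      At G: go right to W.
        At W: go left to S.
          At S: go left to Q.
            Q is a leaf — visit Q.
          At S: no right child.
          Visit S.
        At W: go right to F.
          F is a leaf — visit F.
        Visit W.
      Visit G.
    Visit V.
  Visit L.
At P: go right to J.
  J is a leaf — visit J.
Visit P.
Full post-order sequence: X, K, E, Y, Q, S, F, W, G, V, L, J, P.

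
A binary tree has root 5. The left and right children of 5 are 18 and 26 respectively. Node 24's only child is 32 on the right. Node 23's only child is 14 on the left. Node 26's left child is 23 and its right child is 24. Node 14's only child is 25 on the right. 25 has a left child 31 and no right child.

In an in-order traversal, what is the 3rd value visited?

In-order visits the left subtree, then the node, then the right subtree.
At 5: go left to 18.
  18 is a leaf — visit 18.
Visit 5.
At 5: go right to 26.
  At 26: go left to 23.
    At 23: go left to 14.
      At 14: no left child.
      Visit 14.
      At 14: go right to 25.
        At 25: go left to 31.
          31 is a leaf — visit 31.
        Visit 25.
        At 25: no right child.
    Visit 23.
    At 23: no right child.
  Visit 26.
  At 26: go right to 24.
    At 24: no left child.
    Visit 24.
    At 24: go right to 32.
      32 is a leaf — visit 32.
Full in-order sequence: 18, 5, 14, 31, 25, 23, 26, 24, 32.

14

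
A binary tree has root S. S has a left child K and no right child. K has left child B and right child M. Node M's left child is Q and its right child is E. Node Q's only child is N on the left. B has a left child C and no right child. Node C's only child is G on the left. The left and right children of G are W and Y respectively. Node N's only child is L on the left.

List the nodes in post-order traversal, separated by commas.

W, Y, G, C, B, L, N, Q, E, M, K, S

Post-order visits the left subtree, then the right subtree, then the node.
At S: go left to K.
  At K: go left to B.
    At B: go left to C.
      At C: go left to G.
        At G: go left to W.
          W is a leaf — visit W.
        At G: go right to Y.
          Y is a leaf — visit Y.
        Visit G.
      At C: no right child.
      Visit C.
    At B: no right child.
    Visit B.
  At K: go right to M.
    At M: go left to Q.
      At Q: go left to N.
        At N: go left to L.
          L is a leaf — visit L.
        At N: no right child.
        Visit N.
      At Q: no right child.
      Visit Q.
    At M: go right to E.
      E is a leaf — visit E.
    Visit M.
  Visit K.
At S: no right child.
Visit S.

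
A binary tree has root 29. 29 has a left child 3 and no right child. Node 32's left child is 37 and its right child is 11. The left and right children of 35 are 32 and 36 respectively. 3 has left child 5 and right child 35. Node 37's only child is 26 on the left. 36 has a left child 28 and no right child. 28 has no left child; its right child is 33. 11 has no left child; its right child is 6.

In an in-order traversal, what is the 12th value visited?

29

In-order visits the left subtree, then the node, then the right subtree.
At 29: go left to 3.
  At 3: go left to 5.
    5 is a leaf — visit 5.
  Visit 3.
  At 3: go right to 35.
    At 35: go left to 32.
      At 32: go left to 37.
        At 37: go left to 26.
          26 is a leaf — visit 26.
        Visit 37.
        At 37: no right child.
      Visit 32.
      At 32: go right to 11.
        At 11: no left child.
        Visit 11.
        At 11: go right to 6.
          6 is a leaf — visit 6.
    Visit 35.
    At 35: go right to 36.
      At 36: go left to 28.
        At 28: no left child.
        Visit 28.
        At 28: go right to 33.
          33 is a leaf — visit 33.
      Visit 36.
      At 36: no right child.
Visit 29.
At 29: no right child.
Full in-order sequence: 5, 3, 26, 37, 32, 11, 6, 35, 28, 33, 36, 29.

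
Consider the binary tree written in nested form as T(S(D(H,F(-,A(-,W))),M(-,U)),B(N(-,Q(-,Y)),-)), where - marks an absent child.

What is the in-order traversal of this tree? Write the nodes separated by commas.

H, D, F, A, W, S, M, U, T, N, Q, Y, B

In-order visits the left subtree, then the node, then the right subtree.
At T: go left to S.
  At S: go left to D.
    At D: go left to H.
      H is a leaf — visit H.
    Visit D.
    At D: go right to F.
      At F: no left child.
      Visit F.
      At F: go right to A.
        At A: no left child.
        Visit A.
        At A: go right to W.
          W is a leaf — visit W.
  Visit S.
  At S: go right to M.
    At M: no left child.
    Visit M.
    At M: go right to U.
      U is a leaf — visit U.
Visit T.
At T: go right to B.
  At B: go left to N.
    At N: no left child.
    Visit N.
    At N: go right to Q.
      At Q: no left child.
      Visit Q.
      At Q: go right to Y.
        Y is a leaf — visit Y.
  Visit B.
  At B: no right child.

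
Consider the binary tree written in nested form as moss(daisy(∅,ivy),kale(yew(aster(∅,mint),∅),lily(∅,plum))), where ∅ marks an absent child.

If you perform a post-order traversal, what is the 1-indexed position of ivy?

1

Post-order visits the left subtree, then the right subtree, then the node.
At moss: go left to daisy.
  At daisy: no left child.
  At daisy: go right to ivy.
    ivy is a leaf — visit ivy.
  Visit daisy.
At moss: go right to kale.
  At kale: go left to yew.
    At yew: go left to aster.
      At aster: no left child.
      At aster: go right to mint.
        mint is a leaf — visit mint.
      Visit aster.
    At yew: no right child.
    Visit yew.
  At kale: go right to lily.
    At lily: no left child.
    At lily: go right to plum.
      plum is a leaf — visit plum.
    Visit lily.
  Visit kale.
Visit moss.
Full post-order sequence: ivy, daisy, mint, aster, yew, plum, lily, kale, moss.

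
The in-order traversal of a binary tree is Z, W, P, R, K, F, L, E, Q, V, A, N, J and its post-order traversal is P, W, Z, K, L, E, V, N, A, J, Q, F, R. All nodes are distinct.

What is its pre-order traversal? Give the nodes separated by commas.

R, Z, W, P, F, K, Q, E, L, J, A, V, N

The last element of post-order is the root; it splits in-order into left and right subtrees.
Root R: left subtree has 3 nodes {Z, W, P}, right has 9 {K, F, L, E, Q, V, A, N, J}.
  Root Z: left subtree has 0 nodes { }, right has 2 {W, P}.
    Root W: left subtree has 0 nodes { }, right has 1 {P}.
  Root F: left subtree has 1 node {K}, right has 7 {L, E, Q, V, A, N, J}.
    Root Q: left subtree has 2 nodes {L, E}, right has 4 {V, A, N, J}.
      Root E: left subtree has 1 node {L}, right has 0 { }.
      Root J: left subtree has 3 nodes {V, A, N}, right has 0 { }.
        Root A: left subtree has 1 node {V}, right has 1 {N}.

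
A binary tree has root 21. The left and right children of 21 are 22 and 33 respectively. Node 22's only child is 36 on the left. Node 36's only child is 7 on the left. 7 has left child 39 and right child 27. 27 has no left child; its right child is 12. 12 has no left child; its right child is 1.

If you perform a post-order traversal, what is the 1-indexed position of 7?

Post-order visits the left subtree, then the right subtree, then the node.
At 21: go left to 22.
  At 22: go left to 36.
    At 36: go left to 7.
      At 7: go left to 39.
        39 is a leaf — visit 39.
      At 7: go right to 27.
        At 27: no left child.
        At 27: go right to 12.
          At 12: no left child.
          At 12: go right to 1.
            1 is a leaf — visit 1.
          Visit 12.
        Visit 27.
      Visit 7.
    At 36: no right child.
    Visit 36.
  At 22: no right child.
  Visit 22.
At 21: go right to 33.
  33 is a leaf — visit 33.
Visit 21.
Full post-order sequence: 39, 1, 12, 27, 7, 36, 22, 33, 21.

5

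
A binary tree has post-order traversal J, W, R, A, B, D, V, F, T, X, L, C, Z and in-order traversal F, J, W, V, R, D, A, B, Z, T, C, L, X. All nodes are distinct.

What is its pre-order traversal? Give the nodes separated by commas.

Z, F, V, W, J, D, R, B, A, C, T, L, X

The last element of post-order is the root; it splits in-order into left and right subtrees.
Root Z: left subtree has 8 nodes {F, J, W, V, R, D, A, B}, right has 4 {T, C, L, X}.
  Root F: left subtree has 0 nodes { }, right has 7 {J, W, V, R, D, A, B}.
    Root V: left subtree has 2 nodes {J, W}, right has 4 {R, D, A, B}.
      Root W: left subtree has 1 node {J}, right has 0 { }.
      Root D: left subtree has 1 node {R}, right has 2 {A, B}.
        Root B: left subtree has 1 node {A}, right has 0 { }.
  Root C: left subtree has 1 node {T}, right has 2 {L, X}.
    Root L: left subtree has 0 nodes { }, right has 1 {X}.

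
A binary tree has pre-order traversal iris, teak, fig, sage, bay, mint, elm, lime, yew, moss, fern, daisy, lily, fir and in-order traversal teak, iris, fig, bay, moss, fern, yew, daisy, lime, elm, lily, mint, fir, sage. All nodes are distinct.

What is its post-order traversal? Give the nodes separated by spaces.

teak fern moss daisy yew lime lily elm fir mint bay sage fig iris

The first element of pre-order is the root; it splits in-order into left and right subtrees.
Root iris: left subtree has 1 node {teak}, right has 12 {fig, bay, moss, fern, yew, daisy, lime, elm, lily, mint, fir, sage}.
  Root fig: left subtree has 0 nodes { }, right has 11 {bay, moss, fern, yew, daisy, lime, elm, lily, mint, fir, sage}.
    Root sage: left subtree has 10 nodes {bay, moss, fern, yew, daisy, lime, elm, lily, mint, fir}, right has 0 { }.
      Root bay: left subtree has 0 nodes { }, right has 9 {moss, fern, yew, daisy, lime, elm, lily, mint, fir}.
        Root mint: left subtree has 7 nodes {moss, fern, yew, daisy, lime, elm, lily}, right has 1 {fir}.
          Root elm: left subtree has 5 nodes {moss, fern, yew, daisy, lime}, right has 1 {lily}.
            Root lime: left subtree has 4 nodes {moss, fern, yew, daisy}, right has 0 { }.
              Root yew: left subtree has 2 nodes {moss, fern}, right has 1 {daisy}.
                Root moss: left subtree has 0 nodes { }, right has 1 {fern}.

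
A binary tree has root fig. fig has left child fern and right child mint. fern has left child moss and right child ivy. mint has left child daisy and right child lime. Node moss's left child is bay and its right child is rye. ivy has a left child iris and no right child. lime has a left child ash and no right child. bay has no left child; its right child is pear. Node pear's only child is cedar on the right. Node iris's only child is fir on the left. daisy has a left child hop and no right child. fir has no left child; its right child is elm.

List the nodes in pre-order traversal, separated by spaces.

Pre-order visits the node, then its left subtree, then its right subtree.
Visit fig.
At fig: go left to fern.
  Visit fern.
  At fern: go left to moss.
    Visit moss.
    At moss: go left to bay.
      Visit bay.
      At bay: no left child.
      At bay: go right to pear.
        Visit pear.
        At pear: no left child.
        At pear: go right to cedar.
          cedar is a leaf — visit cedar.
    At moss: go right to rye.
      rye is a leaf — visit rye.
  At fern: go right to ivy.
    Visit ivy.
    At ivy: go left to iris.
      Visit iris.
      At iris: go left to fir.
        Visit fir.
        At fir: no left child.
        At fir: go right to elm.
          elm is a leaf — visit elm.
      At iris: no right child.
    At ivy: no right child.
At fig: go right to mint.
  Visit mint.
  At mint: go left to daisy.
    Visit daisy.
    At daisy: go left to hop.
      hop is a leaf — visit hop.
    At daisy: no right child.
  At mint: go right to lime.
    Visit lime.
    At lime: go left to ash.
      ash is a leaf — visit ash.
    At lime: no right child.

fig fern moss bay pear cedar rye ivy iris fir elm mint daisy hop lime ash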